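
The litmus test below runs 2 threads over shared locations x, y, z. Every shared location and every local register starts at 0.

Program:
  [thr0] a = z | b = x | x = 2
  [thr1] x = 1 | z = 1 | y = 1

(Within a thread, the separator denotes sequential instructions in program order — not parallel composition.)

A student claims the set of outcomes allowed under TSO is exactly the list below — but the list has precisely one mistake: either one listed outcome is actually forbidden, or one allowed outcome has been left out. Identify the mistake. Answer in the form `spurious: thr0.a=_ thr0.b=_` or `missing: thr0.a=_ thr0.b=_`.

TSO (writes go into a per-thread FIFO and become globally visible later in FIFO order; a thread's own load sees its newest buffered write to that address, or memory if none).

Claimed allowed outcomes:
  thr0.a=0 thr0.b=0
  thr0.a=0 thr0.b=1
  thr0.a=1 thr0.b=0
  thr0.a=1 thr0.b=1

outcome vector order: (thr0.a,thr0.b)
TSO (3): 0/0, 0/1, 1/1
claimed∖TSO = {1/0}

spurious: thr0.a=1 thr0.b=0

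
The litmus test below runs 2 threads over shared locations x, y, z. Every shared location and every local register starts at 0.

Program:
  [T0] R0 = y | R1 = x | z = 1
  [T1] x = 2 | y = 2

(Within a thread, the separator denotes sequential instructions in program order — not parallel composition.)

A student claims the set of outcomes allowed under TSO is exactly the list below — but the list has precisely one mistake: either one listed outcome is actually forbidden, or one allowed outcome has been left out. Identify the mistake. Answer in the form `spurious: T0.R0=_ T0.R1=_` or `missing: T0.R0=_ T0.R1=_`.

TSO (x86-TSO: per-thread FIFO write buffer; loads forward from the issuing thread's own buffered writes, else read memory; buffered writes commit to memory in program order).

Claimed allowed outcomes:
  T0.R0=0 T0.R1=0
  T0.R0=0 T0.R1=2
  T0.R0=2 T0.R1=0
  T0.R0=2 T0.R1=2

outcome vector order: (T0.R0,T0.R1)
TSO: 3 outcomes — {<0 0>, <0 2>, <2 2>}
claimed∖TSO = {<2 0>}

spurious: T0.R0=2 T0.R1=0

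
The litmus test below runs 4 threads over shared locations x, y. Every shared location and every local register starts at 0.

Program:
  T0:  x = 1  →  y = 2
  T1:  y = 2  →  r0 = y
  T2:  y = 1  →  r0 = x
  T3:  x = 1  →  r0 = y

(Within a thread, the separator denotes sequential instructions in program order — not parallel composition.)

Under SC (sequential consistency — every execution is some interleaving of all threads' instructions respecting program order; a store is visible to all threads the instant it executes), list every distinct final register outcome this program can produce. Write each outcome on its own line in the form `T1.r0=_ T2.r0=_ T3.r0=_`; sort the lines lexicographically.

outcome vector order: (T1.r0,T2.r0,T3.r0)
|SC outcomes| = 10

T1.r0=1 T2.r0=0 T3.r0=1
T1.r0=1 T2.r0=0 T3.r0=2
T1.r0=1 T2.r0=1 T3.r0=0
T1.r0=1 T2.r0=1 T3.r0=1
T1.r0=1 T2.r0=1 T3.r0=2
T1.r0=2 T2.r0=0 T3.r0=1
T1.r0=2 T2.r0=0 T3.r0=2
T1.r0=2 T2.r0=1 T3.r0=0
T1.r0=2 T2.r0=1 T3.r0=1
T1.r0=2 T2.r0=1 T3.r0=2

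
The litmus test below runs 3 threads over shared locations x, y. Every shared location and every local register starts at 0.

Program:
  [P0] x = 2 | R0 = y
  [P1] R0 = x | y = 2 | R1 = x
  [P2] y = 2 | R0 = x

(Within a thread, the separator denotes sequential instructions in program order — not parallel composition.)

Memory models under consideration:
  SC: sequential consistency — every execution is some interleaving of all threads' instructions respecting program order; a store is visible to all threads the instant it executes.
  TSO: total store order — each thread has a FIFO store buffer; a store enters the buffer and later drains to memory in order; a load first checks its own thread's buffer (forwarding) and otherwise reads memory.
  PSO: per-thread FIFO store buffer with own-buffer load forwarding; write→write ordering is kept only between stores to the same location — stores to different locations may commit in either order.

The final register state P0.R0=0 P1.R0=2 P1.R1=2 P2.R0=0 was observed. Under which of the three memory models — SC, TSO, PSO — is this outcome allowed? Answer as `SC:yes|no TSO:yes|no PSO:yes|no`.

SC:no TSO:yes PSO:yes

outcome vector order: (P0.R0,P1.R0,P1.R1,P2.R0)
[SC] allowed = {<0 0 2 2> <0 2 2 2> <2 0 0 0> <2 0 0 2> <2 0 2 0> <2 0 2 2> <2 2 2 0> <2 2 2 2>}
[TSO] allowed = {<0 0 0 0> <0 0 0 2> <0 0 2 0> <0 0 2 2> <0 2 2 0> <0 2 2 2> <2 0 0 0> <2 0 0 2> <2 0 2 0> <2 0 2 2> <2 2 2 0> <2 2 2 2>}
[PSO] allowed = {<0 0 0 0> <0 0 0 2> <0 0 2 0> <0 0 2 2> <0 2 2 0> <0 2 2 2> <2 0 0 0> <2 0 0 2> <2 0 2 0> <2 0 2 2> <2 2 2 0> <2 2 2 2>}
target <0 2 2 0> ∈ {TSO,PSO}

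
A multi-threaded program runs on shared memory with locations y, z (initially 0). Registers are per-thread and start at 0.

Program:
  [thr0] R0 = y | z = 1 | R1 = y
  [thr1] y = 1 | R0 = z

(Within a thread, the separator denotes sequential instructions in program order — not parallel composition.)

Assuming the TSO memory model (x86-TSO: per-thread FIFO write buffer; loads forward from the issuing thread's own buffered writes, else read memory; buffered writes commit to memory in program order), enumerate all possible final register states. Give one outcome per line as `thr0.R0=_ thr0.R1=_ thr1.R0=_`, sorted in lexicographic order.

outcome vector order: (thr0.R0,thr0.R1,thr1.R0)
|TSO outcomes| = 6

thr0.R0=0 thr0.R1=0 thr1.R0=0
thr0.R0=0 thr0.R1=0 thr1.R0=1
thr0.R0=0 thr0.R1=1 thr1.R0=0
thr0.R0=0 thr0.R1=1 thr1.R0=1
thr0.R0=1 thr0.R1=1 thr1.R0=0
thr0.R0=1 thr0.R1=1 thr1.R0=1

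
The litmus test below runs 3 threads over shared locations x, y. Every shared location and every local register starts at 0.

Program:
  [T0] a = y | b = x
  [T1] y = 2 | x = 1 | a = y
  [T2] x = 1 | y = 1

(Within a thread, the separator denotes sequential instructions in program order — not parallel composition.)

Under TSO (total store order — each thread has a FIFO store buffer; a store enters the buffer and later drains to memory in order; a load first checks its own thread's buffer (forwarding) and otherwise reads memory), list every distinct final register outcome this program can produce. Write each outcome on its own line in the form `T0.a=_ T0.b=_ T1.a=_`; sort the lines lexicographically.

T0.a=0 T0.b=0 T1.a=1
T0.a=0 T0.b=0 T1.a=2
T0.a=0 T0.b=1 T1.a=1
T0.a=0 T0.b=1 T1.a=2
T0.a=1 T0.b=1 T1.a=1
T0.a=1 T0.b=1 T1.a=2
T0.a=2 T0.b=0 T1.a=1
T0.a=2 T0.b=0 T1.a=2
T0.a=2 T0.b=1 T1.a=1
T0.a=2 T0.b=1 T1.a=2

outcome vector order: (T0.a,T0.b,T1.a)
|TSO outcomes| = 10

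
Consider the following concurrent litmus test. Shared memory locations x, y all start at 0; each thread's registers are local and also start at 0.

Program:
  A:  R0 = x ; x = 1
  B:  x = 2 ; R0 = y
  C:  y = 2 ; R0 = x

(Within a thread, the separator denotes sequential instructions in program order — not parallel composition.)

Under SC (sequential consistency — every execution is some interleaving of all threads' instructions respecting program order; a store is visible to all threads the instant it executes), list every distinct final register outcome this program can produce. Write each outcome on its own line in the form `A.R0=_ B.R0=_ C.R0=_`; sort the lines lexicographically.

A.R0=0 B.R0=0 C.R0=1
A.R0=0 B.R0=0 C.R0=2
A.R0=0 B.R0=2 C.R0=0
A.R0=0 B.R0=2 C.R0=1
A.R0=0 B.R0=2 C.R0=2
A.R0=2 B.R0=0 C.R0=1
A.R0=2 B.R0=0 C.R0=2
A.R0=2 B.R0=2 C.R0=0
A.R0=2 B.R0=2 C.R0=1
A.R0=2 B.R0=2 C.R0=2

outcome vector order: (A.R0,B.R0,C.R0)
|SC outcomes| = 10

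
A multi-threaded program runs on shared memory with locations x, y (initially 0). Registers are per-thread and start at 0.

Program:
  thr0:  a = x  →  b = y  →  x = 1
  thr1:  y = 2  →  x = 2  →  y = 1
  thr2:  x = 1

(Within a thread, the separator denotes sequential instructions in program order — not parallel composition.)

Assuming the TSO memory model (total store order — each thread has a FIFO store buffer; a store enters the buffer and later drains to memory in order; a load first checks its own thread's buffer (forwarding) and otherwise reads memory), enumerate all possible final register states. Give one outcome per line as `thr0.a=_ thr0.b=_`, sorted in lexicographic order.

thr0.a=0 thr0.b=0
thr0.a=0 thr0.b=1
thr0.a=0 thr0.b=2
thr0.a=1 thr0.b=0
thr0.a=1 thr0.b=1
thr0.a=1 thr0.b=2
thr0.a=2 thr0.b=1
thr0.a=2 thr0.b=2

outcome vector order: (thr0.a,thr0.b)
|TSO outcomes| = 8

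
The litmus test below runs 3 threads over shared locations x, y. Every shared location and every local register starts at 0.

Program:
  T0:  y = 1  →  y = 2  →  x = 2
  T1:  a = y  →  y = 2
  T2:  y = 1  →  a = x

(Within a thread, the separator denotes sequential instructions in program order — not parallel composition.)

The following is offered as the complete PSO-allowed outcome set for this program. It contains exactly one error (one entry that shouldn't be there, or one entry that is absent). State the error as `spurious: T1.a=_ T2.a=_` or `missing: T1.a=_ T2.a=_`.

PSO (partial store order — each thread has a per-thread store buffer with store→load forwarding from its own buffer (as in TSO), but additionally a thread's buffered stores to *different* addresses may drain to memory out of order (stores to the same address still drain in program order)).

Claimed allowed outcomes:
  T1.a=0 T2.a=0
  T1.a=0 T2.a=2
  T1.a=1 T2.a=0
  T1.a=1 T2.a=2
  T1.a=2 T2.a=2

missing: T1.a=2 T2.a=0

outcome vector order: (T1.a,T2.a)
PSO: 6 outcomes — {(0,0) (0,2) (1,0) (1,2) (2,0) (2,2)}
PSO∖claimed = {(2,0)}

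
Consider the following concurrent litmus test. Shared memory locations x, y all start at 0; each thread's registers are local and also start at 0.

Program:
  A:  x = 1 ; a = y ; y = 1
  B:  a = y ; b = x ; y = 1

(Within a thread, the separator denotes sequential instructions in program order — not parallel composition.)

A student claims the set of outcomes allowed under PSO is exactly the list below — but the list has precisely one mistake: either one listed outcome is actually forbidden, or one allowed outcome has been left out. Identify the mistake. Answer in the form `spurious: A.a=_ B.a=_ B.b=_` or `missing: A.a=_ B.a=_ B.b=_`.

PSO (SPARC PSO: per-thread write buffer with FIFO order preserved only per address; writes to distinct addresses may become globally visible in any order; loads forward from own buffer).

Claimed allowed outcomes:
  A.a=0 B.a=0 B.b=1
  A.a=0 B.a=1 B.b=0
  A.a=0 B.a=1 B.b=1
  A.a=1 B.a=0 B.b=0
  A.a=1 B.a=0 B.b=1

missing: A.a=0 B.a=0 B.b=0

outcome vector order: (A.a,B.a,B.b)
under PSO → (0,0,0), (0,0,1), (0,1,0), (0,1,1), (1,0,0), (1,0,1)
PSO∖claimed = {(0,0,0)}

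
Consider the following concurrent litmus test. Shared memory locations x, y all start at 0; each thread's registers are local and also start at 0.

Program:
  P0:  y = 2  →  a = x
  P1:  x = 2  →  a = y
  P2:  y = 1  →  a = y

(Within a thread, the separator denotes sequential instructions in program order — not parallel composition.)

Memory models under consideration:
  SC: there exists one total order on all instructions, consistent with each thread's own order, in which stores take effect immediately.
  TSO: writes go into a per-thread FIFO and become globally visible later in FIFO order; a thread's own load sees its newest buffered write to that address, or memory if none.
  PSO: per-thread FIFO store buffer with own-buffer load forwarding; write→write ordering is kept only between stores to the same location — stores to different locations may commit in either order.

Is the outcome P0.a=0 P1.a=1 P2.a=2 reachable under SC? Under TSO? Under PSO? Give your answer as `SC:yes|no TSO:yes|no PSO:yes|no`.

SC:no TSO:yes PSO:yes

outcome vector order: (P0.a,P1.a,P2.a)
SC: 9 outcomes — {0/1/1 0/2/1 0/2/2 2/0/1 2/0/2 2/1/1 2/1/2 2/2/1 2/2/2}
TSO: 12 outcomes — {0/0/1 0/0/2 0/1/1 0/1/2 0/2/1 0/2/2 2/0/1 2/0/2 2/1/1 2/1/2 2/2/1 2/2/2}
PSO: 12 outcomes — {0/0/1 0/0/2 0/1/1 0/1/2 0/2/1 0/2/2 2/0/1 2/0/2 2/1/1 2/1/2 2/2/1 2/2/2}
target 0/1/2 ∈ {TSO,PSO}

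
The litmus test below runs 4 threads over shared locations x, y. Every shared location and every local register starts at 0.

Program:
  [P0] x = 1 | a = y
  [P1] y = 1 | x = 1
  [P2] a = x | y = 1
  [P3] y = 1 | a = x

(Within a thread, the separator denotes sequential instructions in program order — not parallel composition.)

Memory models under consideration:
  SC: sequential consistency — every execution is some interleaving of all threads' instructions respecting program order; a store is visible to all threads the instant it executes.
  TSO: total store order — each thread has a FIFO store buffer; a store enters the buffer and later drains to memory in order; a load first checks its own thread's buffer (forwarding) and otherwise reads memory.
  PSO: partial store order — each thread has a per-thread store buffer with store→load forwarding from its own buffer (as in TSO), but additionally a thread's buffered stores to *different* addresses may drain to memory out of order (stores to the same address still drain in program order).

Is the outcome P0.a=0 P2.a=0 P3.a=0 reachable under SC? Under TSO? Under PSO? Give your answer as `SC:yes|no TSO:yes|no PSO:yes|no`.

outcome vector order: (P0.a,P2.a,P3.a)
SC (6): <0 0 1> <0 1 1> <1 0 0> <1 0 1> <1 1 0> <1 1 1>
TSO (8): <0 0 0> <0 0 1> <0 1 0> <0 1 1> <1 0 0> <1 0 1> <1 1 0> <1 1 1>
PSO (8): <0 0 0> <0 0 1> <0 1 0> <0 1 1> <1 0 0> <1 0 1> <1 1 0> <1 1 1>
target <0 0 0> ∈ {TSO,PSO}

SC:no TSO:yes PSO:yes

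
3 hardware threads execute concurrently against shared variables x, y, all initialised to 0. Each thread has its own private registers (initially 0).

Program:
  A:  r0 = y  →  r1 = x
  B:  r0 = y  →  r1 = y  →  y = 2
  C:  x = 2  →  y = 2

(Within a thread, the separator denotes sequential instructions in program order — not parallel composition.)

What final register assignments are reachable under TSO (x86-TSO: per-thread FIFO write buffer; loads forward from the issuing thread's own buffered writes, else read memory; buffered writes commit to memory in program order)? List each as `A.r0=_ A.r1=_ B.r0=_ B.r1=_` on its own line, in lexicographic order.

A.r0=0 A.r1=0 B.r0=0 B.r1=0
A.r0=0 A.r1=0 B.r0=0 B.r1=2
A.r0=0 A.r1=0 B.r0=2 B.r1=2
A.r0=0 A.r1=2 B.r0=0 B.r1=0
A.r0=0 A.r1=2 B.r0=0 B.r1=2
A.r0=0 A.r1=2 B.r0=2 B.r1=2
A.r0=2 A.r1=0 B.r0=0 B.r1=0
A.r0=2 A.r1=2 B.r0=0 B.r1=0
A.r0=2 A.r1=2 B.r0=0 B.r1=2
A.r0=2 A.r1=2 B.r0=2 B.r1=2

outcome vector order: (A.r0,A.r1,B.r0,B.r1)
|TSO outcomes| = 10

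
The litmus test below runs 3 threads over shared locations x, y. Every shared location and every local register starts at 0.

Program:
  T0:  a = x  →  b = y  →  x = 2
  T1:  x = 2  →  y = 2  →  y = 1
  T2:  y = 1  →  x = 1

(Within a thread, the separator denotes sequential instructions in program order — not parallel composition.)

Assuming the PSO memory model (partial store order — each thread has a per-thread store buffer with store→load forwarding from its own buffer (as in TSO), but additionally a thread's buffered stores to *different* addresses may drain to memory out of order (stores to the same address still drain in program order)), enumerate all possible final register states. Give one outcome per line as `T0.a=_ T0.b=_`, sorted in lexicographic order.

outcome vector order: (T0.a,T0.b)
|PSO outcomes| = 9

T0.a=0 T0.b=0
T0.a=0 T0.b=1
T0.a=0 T0.b=2
T0.a=1 T0.b=0
T0.a=1 T0.b=1
T0.a=1 T0.b=2
T0.a=2 T0.b=0
T0.a=2 T0.b=1
T0.a=2 T0.b=2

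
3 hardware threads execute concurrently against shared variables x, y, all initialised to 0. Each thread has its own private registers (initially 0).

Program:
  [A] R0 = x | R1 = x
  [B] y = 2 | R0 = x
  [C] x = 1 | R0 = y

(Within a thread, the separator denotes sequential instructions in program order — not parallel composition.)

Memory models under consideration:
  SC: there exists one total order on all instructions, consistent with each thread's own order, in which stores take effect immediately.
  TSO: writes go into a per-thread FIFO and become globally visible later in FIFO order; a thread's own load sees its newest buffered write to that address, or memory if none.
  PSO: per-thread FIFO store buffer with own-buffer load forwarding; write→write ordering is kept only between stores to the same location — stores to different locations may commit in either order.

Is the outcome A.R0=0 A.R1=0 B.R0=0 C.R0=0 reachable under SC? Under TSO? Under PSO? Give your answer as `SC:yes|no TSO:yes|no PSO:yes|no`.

SC:no TSO:yes PSO:yes

outcome vector order: (A.R0,A.R1,B.R0,C.R0)
SC: 9 outcomes — {(0,0,0,2) (0,0,1,0) (0,0,1,2) (0,1,0,2) (0,1,1,0) (0,1,1,2) (1,1,0,2) (1,1,1,0) (1,1,1,2)}
TSO: 12 outcomes — {(0,0,0,0) (0,0,0,2) (0,0,1,0) (0,0,1,2) (0,1,0,0) (0,1,0,2) (0,1,1,0) (0,1,1,2) (1,1,0,0) (1,1,0,2) (1,1,1,0) (1,1,1,2)}
PSO: 12 outcomes — {(0,0,0,0) (0,0,0,2) (0,0,1,0) (0,0,1,2) (0,1,0,0) (0,1,0,2) (0,1,1,0) (0,1,1,2) (1,1,0,0) (1,1,0,2) (1,1,1,0) (1,1,1,2)}
target (0,0,0,0) ∈ {TSO,PSO}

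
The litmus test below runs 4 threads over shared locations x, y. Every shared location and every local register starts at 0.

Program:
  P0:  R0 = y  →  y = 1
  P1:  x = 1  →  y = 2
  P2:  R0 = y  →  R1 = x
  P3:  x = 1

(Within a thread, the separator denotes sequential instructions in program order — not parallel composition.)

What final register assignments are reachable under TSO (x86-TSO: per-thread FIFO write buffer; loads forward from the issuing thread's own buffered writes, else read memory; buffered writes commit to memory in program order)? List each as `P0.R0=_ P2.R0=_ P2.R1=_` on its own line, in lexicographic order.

outcome vector order: (P0.R0,P2.R0,P2.R1)
|TSO outcomes| = 9

P0.R0=0 P2.R0=0 P2.R1=0
P0.R0=0 P2.R0=0 P2.R1=1
P0.R0=0 P2.R0=1 P2.R1=0
P0.R0=0 P2.R0=1 P2.R1=1
P0.R0=0 P2.R0=2 P2.R1=1
P0.R0=2 P2.R0=0 P2.R1=0
P0.R0=2 P2.R0=0 P2.R1=1
P0.R0=2 P2.R0=1 P2.R1=1
P0.R0=2 P2.R0=2 P2.R1=1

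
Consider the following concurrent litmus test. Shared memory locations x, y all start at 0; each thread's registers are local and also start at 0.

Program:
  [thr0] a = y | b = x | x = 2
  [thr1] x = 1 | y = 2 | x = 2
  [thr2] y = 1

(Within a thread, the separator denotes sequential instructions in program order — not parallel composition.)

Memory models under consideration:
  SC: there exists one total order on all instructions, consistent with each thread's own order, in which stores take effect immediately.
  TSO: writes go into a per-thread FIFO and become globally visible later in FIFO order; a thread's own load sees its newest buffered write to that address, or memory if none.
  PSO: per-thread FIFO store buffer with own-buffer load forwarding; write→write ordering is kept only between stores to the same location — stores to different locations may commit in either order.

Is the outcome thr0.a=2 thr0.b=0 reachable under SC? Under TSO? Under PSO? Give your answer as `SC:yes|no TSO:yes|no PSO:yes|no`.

SC:no TSO:no PSO:yes

outcome vector order: (thr0.a,thr0.b)
SC: 8 outcomes — {0/0, 0/1, 0/2, 1/0, 1/1, 1/2, 2/1, 2/2}
TSO: 8 outcomes — {0/0, 0/1, 0/2, 1/0, 1/1, 1/2, 2/1, 2/2}
PSO: 9 outcomes — {0/0, 0/1, 0/2, 1/0, 1/1, 1/2, 2/0, 2/1, 2/2}
target 2/0 ∈ {PSO}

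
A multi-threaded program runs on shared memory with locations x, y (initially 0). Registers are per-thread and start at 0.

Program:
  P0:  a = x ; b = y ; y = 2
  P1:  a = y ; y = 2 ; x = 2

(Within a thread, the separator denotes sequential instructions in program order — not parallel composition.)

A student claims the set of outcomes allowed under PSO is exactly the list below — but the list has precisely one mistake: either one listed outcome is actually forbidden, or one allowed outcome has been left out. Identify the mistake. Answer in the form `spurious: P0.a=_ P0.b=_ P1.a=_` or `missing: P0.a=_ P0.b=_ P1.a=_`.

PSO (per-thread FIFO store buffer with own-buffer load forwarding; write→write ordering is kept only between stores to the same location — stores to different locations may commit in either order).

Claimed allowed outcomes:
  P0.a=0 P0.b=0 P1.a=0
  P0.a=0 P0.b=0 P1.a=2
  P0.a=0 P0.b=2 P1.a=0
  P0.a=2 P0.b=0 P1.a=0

missing: P0.a=2 P0.b=2 P1.a=0

outcome vector order: (P0.a,P0.b,P1.a)
under PSO → <0 0 0>, <0 0 2>, <0 2 0>, <2 0 0>, <2 2 0>
PSO∖claimed = {<2 2 0>}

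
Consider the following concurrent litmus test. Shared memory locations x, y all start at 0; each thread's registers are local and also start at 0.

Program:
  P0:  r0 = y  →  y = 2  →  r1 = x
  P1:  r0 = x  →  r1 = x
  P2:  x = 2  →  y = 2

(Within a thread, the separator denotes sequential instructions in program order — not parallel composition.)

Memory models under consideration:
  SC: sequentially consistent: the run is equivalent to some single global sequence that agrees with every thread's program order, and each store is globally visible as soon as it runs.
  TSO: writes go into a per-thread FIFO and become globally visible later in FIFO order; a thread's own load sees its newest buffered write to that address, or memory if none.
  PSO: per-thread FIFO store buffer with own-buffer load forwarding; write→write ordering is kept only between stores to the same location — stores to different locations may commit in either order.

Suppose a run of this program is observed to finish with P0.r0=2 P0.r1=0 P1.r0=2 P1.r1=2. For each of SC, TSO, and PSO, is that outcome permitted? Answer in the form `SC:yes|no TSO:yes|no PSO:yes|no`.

outcome vector order: (P0.r0,P0.r1,P1.r0,P1.r1)
under SC → 0000; 0002; 0022; 0200; 0202; 0222; 2200; 2202; 2222
under TSO → 0000; 0002; 0022; 0200; 0202; 0222; 2200; 2202; 2222
under PSO → 0000; 0002; 0022; 0200; 0202; 0222; 2000; 2002; 2022; 2200; 2202; 2222
target 2022 ∈ {PSO}

SC:no TSO:no PSO:yes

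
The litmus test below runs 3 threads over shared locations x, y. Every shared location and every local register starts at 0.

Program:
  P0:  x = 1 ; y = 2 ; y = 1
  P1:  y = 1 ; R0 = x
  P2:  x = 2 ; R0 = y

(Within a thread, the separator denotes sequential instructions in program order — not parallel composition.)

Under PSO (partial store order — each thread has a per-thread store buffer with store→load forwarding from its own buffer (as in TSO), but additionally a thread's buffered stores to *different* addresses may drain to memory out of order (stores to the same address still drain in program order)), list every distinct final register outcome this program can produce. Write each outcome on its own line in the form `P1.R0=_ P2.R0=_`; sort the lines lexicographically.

outcome vector order: (P1.R0,P2.R0)
|PSO outcomes| = 9

P1.R0=0 P2.R0=0
P1.R0=0 P2.R0=1
P1.R0=0 P2.R0=2
P1.R0=1 P2.R0=0
P1.R0=1 P2.R0=1
P1.R0=1 P2.R0=2
P1.R0=2 P2.R0=0
P1.R0=2 P2.R0=1
P1.R0=2 P2.R0=2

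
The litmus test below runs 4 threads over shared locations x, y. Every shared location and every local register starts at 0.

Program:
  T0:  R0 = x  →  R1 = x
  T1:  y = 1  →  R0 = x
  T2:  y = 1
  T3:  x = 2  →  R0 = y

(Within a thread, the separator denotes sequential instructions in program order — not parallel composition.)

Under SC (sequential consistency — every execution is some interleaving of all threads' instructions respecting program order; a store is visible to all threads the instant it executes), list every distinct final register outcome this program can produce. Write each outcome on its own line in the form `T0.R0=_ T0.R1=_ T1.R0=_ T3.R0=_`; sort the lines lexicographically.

T0.R0=0 T0.R1=0 T1.R0=0 T3.R0=1
T0.R0=0 T0.R1=0 T1.R0=2 T3.R0=0
T0.R0=0 T0.R1=0 T1.R0=2 T3.R0=1
T0.R0=0 T0.R1=2 T1.R0=0 T3.R0=1
T0.R0=0 T0.R1=2 T1.R0=2 T3.R0=0
T0.R0=0 T0.R1=2 T1.R0=2 T3.R0=1
T0.R0=2 T0.R1=2 T1.R0=0 T3.R0=1
T0.R0=2 T0.R1=2 T1.R0=2 T3.R0=0
T0.R0=2 T0.R1=2 T1.R0=2 T3.R0=1

outcome vector order: (T0.R0,T0.R1,T1.R0,T3.R0)
|SC outcomes| = 9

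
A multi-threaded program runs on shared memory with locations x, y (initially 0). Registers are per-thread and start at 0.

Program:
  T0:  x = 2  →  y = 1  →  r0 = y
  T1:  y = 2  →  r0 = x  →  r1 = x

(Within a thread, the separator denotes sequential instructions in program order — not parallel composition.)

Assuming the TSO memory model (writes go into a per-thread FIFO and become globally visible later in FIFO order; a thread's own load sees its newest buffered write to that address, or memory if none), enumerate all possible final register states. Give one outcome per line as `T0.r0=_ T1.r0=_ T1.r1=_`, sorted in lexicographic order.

outcome vector order: (T0.r0,T1.r0,T1.r1)
|TSO outcomes| = 6

T0.r0=1 T1.r0=0 T1.r1=0
T0.r0=1 T1.r0=0 T1.r1=2
T0.r0=1 T1.r0=2 T1.r1=2
T0.r0=2 T1.r0=0 T1.r1=0
T0.r0=2 T1.r0=0 T1.r1=2
T0.r0=2 T1.r0=2 T1.r1=2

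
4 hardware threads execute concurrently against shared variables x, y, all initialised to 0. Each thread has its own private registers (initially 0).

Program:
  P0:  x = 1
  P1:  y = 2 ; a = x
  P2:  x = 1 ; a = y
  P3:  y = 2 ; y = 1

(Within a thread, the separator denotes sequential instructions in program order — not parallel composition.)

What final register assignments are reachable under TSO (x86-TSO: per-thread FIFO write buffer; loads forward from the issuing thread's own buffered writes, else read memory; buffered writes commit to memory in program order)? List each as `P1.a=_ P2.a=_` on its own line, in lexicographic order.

P1.a=0 P2.a=0
P1.a=0 P2.a=1
P1.a=0 P2.a=2
P1.a=1 P2.a=0
P1.a=1 P2.a=1
P1.a=1 P2.a=2

outcome vector order: (P1.a,P2.a)
|TSO outcomes| = 6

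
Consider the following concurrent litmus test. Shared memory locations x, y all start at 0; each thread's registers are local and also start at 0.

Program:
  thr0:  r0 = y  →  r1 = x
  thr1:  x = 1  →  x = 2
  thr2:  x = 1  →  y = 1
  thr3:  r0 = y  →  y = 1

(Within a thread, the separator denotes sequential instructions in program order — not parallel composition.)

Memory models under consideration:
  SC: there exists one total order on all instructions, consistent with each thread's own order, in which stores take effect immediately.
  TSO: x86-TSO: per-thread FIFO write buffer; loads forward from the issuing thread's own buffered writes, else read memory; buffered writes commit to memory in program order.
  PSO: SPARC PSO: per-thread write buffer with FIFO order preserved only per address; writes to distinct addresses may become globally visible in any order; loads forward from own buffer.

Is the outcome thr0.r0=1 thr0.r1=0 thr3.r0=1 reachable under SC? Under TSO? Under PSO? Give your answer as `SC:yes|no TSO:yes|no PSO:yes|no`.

outcome vector order: (thr0.r0,thr0.r1,thr3.r0)
under SC → (0,0,0) (0,0,1) (0,1,0) (0,1,1) (0,2,0) (0,2,1) (1,0,0) (1,1,0) (1,1,1) (1,2,0) (1,2,1)
under TSO → (0,0,0) (0,0,1) (0,1,0) (0,1,1) (0,2,0) (0,2,1) (1,0,0) (1,1,0) (1,1,1) (1,2,0) (1,2,1)
under PSO → (0,0,0) (0,0,1) (0,1,0) (0,1,1) (0,2,0) (0,2,1) (1,0,0) (1,0,1) (1,1,0) (1,1,1) (1,2,0) (1,2,1)
target (1,0,1) ∈ {PSO}

SC:no TSO:no PSO:yes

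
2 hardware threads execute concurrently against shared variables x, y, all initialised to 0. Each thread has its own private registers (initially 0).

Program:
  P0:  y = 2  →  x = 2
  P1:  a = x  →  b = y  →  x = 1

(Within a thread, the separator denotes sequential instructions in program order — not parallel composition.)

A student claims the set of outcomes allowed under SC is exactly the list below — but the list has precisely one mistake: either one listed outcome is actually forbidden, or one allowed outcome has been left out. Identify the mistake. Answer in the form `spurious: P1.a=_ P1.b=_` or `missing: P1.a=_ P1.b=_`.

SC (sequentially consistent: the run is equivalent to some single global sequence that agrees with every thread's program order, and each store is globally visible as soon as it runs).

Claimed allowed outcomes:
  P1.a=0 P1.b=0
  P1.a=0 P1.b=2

outcome vector order: (P1.a,P1.b)
SC: 3 outcomes — {<0 0>, <0 2>, <2 2>}
SC∖claimed = {<2 2>}

missing: P1.a=2 P1.b=2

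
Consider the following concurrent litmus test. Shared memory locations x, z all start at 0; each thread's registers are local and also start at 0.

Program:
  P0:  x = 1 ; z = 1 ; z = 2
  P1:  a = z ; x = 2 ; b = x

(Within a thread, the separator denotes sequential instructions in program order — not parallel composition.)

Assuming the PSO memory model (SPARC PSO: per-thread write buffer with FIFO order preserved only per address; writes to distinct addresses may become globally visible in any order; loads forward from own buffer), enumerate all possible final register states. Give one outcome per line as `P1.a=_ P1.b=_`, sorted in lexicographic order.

outcome vector order: (P1.a,P1.b)
|PSO outcomes| = 6

P1.a=0 P1.b=1
P1.a=0 P1.b=2
P1.a=1 P1.b=1
P1.a=1 P1.b=2
P1.a=2 P1.b=1
P1.a=2 P1.b=2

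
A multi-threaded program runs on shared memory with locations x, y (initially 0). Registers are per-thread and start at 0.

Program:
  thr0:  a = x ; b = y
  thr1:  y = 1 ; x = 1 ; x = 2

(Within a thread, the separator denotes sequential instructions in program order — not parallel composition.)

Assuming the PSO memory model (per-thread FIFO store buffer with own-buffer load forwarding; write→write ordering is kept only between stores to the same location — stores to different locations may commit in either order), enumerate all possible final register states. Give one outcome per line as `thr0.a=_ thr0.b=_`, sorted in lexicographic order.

outcome vector order: (thr0.a,thr0.b)
|PSO outcomes| = 6

thr0.a=0 thr0.b=0
thr0.a=0 thr0.b=1
thr0.a=1 thr0.b=0
thr0.a=1 thr0.b=1
thr0.a=2 thr0.b=0
thr0.a=2 thr0.b=1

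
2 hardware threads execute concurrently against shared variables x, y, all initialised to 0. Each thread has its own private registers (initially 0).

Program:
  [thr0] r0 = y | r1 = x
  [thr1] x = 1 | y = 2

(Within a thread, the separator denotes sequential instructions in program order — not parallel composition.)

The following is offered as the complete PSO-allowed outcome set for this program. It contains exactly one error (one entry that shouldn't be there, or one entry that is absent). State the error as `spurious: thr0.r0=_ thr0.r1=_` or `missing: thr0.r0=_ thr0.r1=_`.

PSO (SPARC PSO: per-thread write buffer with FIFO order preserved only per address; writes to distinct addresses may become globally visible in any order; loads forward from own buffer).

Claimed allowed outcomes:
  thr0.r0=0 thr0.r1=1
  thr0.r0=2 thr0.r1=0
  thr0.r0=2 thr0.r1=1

outcome vector order: (thr0.r0,thr0.r1)
[PSO] allowed = {<0 0>, <0 1>, <2 0>, <2 1>}
PSO∖claimed = {<0 0>}

missing: thr0.r0=0 thr0.r1=0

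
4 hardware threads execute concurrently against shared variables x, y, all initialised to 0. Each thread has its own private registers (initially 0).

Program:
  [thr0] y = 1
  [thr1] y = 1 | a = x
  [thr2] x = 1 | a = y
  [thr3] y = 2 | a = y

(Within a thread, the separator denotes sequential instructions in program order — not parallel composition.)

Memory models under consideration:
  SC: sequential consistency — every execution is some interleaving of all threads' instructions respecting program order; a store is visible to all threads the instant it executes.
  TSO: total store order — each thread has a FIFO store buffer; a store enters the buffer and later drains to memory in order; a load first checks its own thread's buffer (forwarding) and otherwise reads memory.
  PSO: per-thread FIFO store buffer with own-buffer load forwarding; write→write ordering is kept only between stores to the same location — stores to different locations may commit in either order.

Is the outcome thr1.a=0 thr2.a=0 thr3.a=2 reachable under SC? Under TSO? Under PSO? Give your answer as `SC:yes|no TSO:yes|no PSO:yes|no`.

outcome vector order: (thr1.a,thr2.a,thr3.a)
SC (10): (0,1,1), (0,1,2), (0,2,1), (0,2,2), (1,0,1), (1,0,2), (1,1,1), (1,1,2), (1,2,1), (1,2,2)
TSO (12): (0,0,1), (0,0,2), (0,1,1), (0,1,2), (0,2,1), (0,2,2), (1,0,1), (1,0,2), (1,1,1), (1,1,2), (1,2,1), (1,2,2)
PSO (12): (0,0,1), (0,0,2), (0,1,1), (0,1,2), (0,2,1), (0,2,2), (1,0,1), (1,0,2), (1,1,1), (1,1,2), (1,2,1), (1,2,2)
target (0,0,2) ∈ {TSO,PSO}

SC:no TSO:yes PSO:yes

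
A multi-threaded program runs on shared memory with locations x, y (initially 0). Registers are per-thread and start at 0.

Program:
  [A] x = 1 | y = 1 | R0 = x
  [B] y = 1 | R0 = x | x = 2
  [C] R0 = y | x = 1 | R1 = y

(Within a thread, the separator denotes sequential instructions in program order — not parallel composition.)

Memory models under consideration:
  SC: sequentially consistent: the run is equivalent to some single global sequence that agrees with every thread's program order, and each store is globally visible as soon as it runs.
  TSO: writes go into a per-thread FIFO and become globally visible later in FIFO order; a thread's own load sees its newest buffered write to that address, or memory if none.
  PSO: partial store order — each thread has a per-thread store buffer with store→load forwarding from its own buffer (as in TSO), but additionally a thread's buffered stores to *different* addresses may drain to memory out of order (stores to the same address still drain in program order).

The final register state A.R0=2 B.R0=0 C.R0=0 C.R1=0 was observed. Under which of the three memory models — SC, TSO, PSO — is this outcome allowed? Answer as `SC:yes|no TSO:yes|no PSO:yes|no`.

outcome vector order: (A.R0,B.R0,C.R0,C.R1)
SC (10): <1 0 0 1> <1 0 1 1> <1 1 0 0> <1 1 0 1> <1 1 1 1> <2 0 0 1> <2 0 1 1> <2 1 0 0> <2 1 0 1> <2 1 1 1>
TSO (12): <1 0 0 0> <1 0 0 1> <1 0 1 1> <1 1 0 0> <1 1 0 1> <1 1 1 1> <2 0 0 0> <2 0 0 1> <2 0 1 1> <2 1 0 0> <2 1 0 1> <2 1 1 1>
PSO (12): <1 0 0 0> <1 0 0 1> <1 0 1 1> <1 1 0 0> <1 1 0 1> <1 1 1 1> <2 0 0 0> <2 0 0 1> <2 0 1 1> <2 1 0 0> <2 1 0 1> <2 1 1 1>
target <2 0 0 0> ∈ {TSO,PSO}

SC:no TSO:yes PSO:yes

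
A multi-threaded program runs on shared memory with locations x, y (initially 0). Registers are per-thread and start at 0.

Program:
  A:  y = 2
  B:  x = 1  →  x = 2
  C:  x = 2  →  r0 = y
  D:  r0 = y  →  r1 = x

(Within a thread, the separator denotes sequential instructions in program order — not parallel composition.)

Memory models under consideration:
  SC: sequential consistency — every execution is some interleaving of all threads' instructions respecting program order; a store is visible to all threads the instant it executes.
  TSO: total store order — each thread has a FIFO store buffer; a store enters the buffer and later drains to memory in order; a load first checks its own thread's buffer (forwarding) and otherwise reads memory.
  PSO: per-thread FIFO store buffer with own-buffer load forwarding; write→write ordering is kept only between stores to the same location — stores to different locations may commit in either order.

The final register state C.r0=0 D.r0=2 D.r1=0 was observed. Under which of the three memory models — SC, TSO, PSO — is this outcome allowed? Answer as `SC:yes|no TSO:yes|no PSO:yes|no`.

SC:no TSO:yes PSO:yes

outcome vector order: (C.r0,D.r0,D.r1)
SC: 11 outcomes — {0/0/0 0/0/1 0/0/2 0/2/1 0/2/2 2/0/0 2/0/1 2/0/2 2/2/0 2/2/1 2/2/2}
TSO: 12 outcomes — {0/0/0 0/0/1 0/0/2 0/2/0 0/2/1 0/2/2 2/0/0 2/0/1 2/0/2 2/2/0 2/2/1 2/2/2}
PSO: 12 outcomes — {0/0/0 0/0/1 0/0/2 0/2/0 0/2/1 0/2/2 2/0/0 2/0/1 2/0/2 2/2/0 2/2/1 2/2/2}
target 0/2/0 ∈ {TSO,PSO}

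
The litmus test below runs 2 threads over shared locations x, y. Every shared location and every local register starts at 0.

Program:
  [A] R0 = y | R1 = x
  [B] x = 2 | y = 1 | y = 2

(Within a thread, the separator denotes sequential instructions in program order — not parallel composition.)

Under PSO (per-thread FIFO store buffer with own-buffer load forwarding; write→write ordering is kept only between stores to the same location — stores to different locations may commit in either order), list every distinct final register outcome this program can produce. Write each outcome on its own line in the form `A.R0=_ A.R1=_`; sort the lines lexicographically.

A.R0=0 A.R1=0
A.R0=0 A.R1=2
A.R0=1 A.R1=0
A.R0=1 A.R1=2
A.R0=2 A.R1=0
A.R0=2 A.R1=2

outcome vector order: (A.R0,A.R1)
|PSO outcomes| = 6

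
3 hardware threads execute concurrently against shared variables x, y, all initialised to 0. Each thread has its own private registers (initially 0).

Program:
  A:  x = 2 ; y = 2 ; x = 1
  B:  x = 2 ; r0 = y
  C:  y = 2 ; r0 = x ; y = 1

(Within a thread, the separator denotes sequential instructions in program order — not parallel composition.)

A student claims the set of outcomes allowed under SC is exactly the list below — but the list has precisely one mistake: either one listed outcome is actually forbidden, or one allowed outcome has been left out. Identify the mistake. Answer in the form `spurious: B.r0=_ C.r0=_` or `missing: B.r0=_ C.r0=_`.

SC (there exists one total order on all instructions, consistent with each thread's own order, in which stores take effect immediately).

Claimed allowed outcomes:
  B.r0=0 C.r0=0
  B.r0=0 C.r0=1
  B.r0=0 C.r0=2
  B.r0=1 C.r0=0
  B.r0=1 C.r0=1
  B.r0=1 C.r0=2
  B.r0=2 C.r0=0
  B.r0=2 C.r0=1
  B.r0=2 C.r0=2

outcome vector order: (B.r0,C.r0)
SC (8): 01; 02; 10; 11; 12; 20; 21; 22
claimed∖SC = {00}

spurious: B.r0=0 C.r0=0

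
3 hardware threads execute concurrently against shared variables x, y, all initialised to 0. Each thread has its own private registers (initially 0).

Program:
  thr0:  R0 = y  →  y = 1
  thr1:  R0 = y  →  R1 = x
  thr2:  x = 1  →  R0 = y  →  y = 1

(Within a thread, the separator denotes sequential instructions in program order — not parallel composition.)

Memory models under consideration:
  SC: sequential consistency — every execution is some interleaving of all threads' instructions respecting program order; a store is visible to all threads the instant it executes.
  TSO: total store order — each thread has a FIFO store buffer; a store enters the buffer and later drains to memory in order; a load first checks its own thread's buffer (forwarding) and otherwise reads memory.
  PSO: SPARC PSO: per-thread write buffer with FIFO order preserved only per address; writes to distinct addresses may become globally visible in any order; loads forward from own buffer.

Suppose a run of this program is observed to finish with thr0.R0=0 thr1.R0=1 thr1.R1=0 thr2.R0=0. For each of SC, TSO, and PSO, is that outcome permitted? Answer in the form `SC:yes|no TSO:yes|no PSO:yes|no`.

SC:no TSO:yes PSO:yes

outcome vector order: (thr0.R0,thr1.R0,thr1.R1,thr2.R0)
under SC → 0000; 0001; 0010; 0011; 0101; 0110; 0111; 1000; 1010; 1110
under TSO → 0000; 0001; 0010; 0011; 0100; 0101; 0110; 0111; 1000; 1010; 1110
under PSO → 0000; 0001; 0010; 0011; 0100; 0101; 0110; 0111; 1000; 1010; 1100; 1110
target 0100 ∈ {TSO,PSO}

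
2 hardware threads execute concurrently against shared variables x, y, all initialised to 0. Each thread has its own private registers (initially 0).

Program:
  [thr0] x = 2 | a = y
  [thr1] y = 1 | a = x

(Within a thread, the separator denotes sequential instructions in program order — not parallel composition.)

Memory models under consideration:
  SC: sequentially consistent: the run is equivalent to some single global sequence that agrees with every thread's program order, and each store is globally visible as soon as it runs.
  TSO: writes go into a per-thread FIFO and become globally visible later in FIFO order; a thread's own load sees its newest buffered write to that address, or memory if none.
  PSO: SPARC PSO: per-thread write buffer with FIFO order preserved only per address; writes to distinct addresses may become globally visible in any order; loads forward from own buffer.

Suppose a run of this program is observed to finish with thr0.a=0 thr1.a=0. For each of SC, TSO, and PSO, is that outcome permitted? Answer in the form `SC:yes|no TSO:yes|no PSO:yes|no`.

SC:no TSO:yes PSO:yes

outcome vector order: (thr0.a,thr1.a)
SC: 3 outcomes — {(0,2), (1,0), (1,2)}
TSO: 4 outcomes — {(0,0), (0,2), (1,0), (1,2)}
PSO: 4 outcomes — {(0,0), (0,2), (1,0), (1,2)}
target (0,0) ∈ {TSO,PSO}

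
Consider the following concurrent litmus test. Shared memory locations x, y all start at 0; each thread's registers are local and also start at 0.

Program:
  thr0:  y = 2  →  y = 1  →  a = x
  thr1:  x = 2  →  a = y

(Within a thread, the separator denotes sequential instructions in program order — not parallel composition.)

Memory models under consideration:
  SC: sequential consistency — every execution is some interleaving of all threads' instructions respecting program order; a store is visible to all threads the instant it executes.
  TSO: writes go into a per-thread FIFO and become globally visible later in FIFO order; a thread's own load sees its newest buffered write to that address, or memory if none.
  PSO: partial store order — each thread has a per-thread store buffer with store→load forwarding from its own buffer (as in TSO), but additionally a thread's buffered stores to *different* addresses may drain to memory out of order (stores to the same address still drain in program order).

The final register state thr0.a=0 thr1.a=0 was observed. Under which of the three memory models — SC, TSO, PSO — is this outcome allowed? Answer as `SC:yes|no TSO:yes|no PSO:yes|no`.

SC:no TSO:yes PSO:yes

outcome vector order: (thr0.a,thr1.a)
[SC] allowed = {<0 1> <2 0> <2 1> <2 2>}
[TSO] allowed = {<0 0> <0 1> <0 2> <2 0> <2 1> <2 2>}
[PSO] allowed = {<0 0> <0 1> <0 2> <2 0> <2 1> <2 2>}
target <0 0> ∈ {TSO,PSO}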